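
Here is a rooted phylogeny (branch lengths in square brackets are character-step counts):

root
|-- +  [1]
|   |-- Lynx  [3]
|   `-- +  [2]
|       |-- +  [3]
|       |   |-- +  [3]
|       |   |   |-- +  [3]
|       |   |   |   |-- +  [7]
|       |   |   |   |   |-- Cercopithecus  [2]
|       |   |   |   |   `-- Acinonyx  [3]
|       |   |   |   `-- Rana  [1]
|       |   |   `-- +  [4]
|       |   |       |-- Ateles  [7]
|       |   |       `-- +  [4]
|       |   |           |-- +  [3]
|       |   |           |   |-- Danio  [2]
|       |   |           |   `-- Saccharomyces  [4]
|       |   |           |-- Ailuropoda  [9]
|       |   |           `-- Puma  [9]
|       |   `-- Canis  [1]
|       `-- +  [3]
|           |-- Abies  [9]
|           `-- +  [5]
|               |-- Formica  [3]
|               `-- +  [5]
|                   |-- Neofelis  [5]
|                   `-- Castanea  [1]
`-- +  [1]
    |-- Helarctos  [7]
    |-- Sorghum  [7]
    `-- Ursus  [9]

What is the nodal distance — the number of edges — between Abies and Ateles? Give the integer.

6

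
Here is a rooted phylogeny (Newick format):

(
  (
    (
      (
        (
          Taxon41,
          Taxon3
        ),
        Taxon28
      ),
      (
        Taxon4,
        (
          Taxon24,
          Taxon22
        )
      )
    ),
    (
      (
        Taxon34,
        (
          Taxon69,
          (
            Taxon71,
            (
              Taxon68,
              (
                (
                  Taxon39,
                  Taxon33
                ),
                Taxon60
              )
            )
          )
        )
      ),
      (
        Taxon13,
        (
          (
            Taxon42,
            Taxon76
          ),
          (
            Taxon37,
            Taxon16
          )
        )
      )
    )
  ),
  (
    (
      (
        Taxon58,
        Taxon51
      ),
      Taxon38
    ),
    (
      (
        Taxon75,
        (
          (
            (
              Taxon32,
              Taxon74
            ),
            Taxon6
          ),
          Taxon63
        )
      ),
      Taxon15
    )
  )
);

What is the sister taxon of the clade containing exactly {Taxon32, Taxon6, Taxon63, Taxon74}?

The clade containing exactly {Taxon32, Taxon6, Taxon63, Taxon74} attaches to the tree at the node subtending (Taxon75,(((Taxon32,Taxon74),Taxon6),Taxon63)).
The other lineage descending from that same node — the sister group — is the single tip Taxon75.

Taxon75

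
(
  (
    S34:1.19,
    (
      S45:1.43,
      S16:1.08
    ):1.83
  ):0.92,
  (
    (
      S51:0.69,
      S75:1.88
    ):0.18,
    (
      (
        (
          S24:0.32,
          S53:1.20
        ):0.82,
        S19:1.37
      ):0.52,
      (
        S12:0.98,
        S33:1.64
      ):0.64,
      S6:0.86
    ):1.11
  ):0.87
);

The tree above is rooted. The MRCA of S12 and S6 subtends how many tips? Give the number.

The MRCA of S12 and S6 is the node subtending (((S24,S53),S19),(S12,S33),S6).
That clade contains 6 terminal taxa: S12, S19, S24, S33, S53, S6.

6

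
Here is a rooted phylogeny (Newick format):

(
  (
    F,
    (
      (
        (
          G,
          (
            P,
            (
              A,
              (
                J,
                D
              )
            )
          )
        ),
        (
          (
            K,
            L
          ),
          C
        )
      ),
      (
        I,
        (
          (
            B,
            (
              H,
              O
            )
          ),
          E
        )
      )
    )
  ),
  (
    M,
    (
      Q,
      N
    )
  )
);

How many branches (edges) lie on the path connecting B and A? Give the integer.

The MRCA of B and A is the node subtending (((G,(P,(A,(J,D)))),((K,L),C)),(I,((B,(H,O)),E))).
From B up to that node: 4 branches. From A up to the same node: 5 branches. Total: 4 + 5 = 9.

9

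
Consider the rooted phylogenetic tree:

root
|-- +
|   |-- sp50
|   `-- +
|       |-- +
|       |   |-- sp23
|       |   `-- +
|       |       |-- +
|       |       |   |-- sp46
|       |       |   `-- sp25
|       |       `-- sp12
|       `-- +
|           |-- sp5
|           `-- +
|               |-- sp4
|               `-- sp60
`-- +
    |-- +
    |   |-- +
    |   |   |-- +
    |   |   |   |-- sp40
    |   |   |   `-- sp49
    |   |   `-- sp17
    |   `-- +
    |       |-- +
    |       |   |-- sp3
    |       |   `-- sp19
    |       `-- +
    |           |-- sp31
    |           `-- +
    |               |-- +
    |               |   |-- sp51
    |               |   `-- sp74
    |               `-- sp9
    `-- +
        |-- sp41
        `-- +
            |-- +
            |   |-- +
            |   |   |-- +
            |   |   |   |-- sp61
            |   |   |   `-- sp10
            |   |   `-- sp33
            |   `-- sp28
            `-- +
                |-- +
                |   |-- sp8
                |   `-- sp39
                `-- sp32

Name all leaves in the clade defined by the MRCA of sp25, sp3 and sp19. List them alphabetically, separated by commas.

sp10, sp12, sp17, sp19, sp23, sp25, sp28, sp3, sp31, sp32, sp33, sp39, sp4, sp40, sp41, sp46, sp49, sp5, sp50, sp51, sp60, sp61, sp74, sp8, sp9

Tracing sp25: it sits inside (sp46,sp25).
Tracing sp3: it sits inside (sp3,sp19).
Tracing sp19: it sits inside (sp3,sp19).
The smallest clade enclosing all 3 is the whole tree (their MRCA is the root), so the answer is all 25 tips in alphabetical order.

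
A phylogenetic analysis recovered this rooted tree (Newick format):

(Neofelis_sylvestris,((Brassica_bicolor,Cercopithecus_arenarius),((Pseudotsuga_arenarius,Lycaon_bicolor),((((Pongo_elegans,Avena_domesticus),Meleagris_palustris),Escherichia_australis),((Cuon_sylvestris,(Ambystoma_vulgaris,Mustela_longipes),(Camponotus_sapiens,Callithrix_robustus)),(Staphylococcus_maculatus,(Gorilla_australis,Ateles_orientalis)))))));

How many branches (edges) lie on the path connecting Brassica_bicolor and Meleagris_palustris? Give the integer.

7

The MRCA of Brassica_bicolor and Meleagris_palustris is the node subtending ((Brassica_bicolor,Cercopithecus_arenarius),((Pseudotsuga_arenarius,Lycaon_bicolor),((((Pongo_elegans,Avena_domesticus),Meleagris_palustris),Escherichia_australis),((Cuon_sylvestris,(Ambystoma_vulgaris,Mustela_longipes),(Camponotus_sapiens,Callithrix_robustus)),(Staphylococcus_maculatus,(Gorilla_australis,Ateles_orientalis)))))).
From Brassica_bicolor up to that node: 2 branches. From Meleagris_palustris up to the same node: 5 branches. Total: 2 + 5 = 7.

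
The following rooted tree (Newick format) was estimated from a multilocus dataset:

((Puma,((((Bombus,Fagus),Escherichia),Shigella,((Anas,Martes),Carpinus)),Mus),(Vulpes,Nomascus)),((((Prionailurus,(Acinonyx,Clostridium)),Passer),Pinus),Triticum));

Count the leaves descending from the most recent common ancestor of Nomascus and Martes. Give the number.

The MRCA of Nomascus and Martes is the node subtending (Puma,((((Bombus,Fagus),Escherichia),Shigella,((Anas,Martes),Carpinus)),Mus),(Vulpes,Nomascus)).
That clade contains 11 terminal taxa: Anas, Bombus, Carpinus, Escherichia, Fagus, Martes, Mus, Nomascus, Puma, Shigella, Vulpes.

11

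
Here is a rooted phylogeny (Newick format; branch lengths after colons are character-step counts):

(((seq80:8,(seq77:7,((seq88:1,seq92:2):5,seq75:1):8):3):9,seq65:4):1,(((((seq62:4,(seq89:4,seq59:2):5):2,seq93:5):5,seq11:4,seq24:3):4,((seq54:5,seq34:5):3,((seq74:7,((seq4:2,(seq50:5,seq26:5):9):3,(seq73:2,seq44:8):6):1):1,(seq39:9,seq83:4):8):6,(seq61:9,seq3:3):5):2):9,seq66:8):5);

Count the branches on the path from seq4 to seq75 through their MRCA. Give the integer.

The MRCA of seq4 and seq75 is the root of the tree.
From seq4 up to that node: 8 branches. From seq75 up to the same node: 5 branches. Total: 8 + 5 = 13.

13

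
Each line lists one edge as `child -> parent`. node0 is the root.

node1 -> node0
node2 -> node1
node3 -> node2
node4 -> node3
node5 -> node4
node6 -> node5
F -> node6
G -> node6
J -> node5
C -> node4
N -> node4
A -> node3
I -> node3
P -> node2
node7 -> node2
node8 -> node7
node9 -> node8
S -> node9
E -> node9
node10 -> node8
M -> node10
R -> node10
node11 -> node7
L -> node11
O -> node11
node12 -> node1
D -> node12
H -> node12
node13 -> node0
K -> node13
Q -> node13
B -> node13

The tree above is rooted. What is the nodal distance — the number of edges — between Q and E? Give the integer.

8

The MRCA of Q and E is the root of the tree.
From Q up to that node: 2 branches. From E up to the same node: 6 branches. Total: 2 + 6 = 8.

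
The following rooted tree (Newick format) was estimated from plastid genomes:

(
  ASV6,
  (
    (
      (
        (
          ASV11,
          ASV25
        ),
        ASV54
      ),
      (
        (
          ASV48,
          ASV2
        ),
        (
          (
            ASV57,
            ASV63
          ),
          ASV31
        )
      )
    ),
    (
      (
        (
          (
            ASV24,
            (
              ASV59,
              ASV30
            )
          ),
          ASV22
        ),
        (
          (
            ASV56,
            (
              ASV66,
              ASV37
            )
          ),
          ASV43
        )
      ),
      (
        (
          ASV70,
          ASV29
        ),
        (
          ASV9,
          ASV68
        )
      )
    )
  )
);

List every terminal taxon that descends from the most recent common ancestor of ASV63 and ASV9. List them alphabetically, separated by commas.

Tracing ASV63: it sits inside (ASV57,ASV63).
Tracing ASV9: it sits inside (ASV9,ASV68).
The smallest clade enclosing both is ((((ASV11,ASV25),ASV54),((ASV48,ASV2),((ASV57,ASV63),ASV31))),((((ASV24,(ASV59,ASV30)),ASV22),((ASV56,(ASV66,ASV37)),ASV43)),((ASV70,ASV29),(ASV9,ASV68)))); the answer is its 20 terminal taxa in alphabetical order.

ASV11, ASV2, ASV22, ASV24, ASV25, ASV29, ASV30, ASV31, ASV37, ASV43, ASV48, ASV54, ASV56, ASV57, ASV59, ASV63, ASV66, ASV68, ASV70, ASV9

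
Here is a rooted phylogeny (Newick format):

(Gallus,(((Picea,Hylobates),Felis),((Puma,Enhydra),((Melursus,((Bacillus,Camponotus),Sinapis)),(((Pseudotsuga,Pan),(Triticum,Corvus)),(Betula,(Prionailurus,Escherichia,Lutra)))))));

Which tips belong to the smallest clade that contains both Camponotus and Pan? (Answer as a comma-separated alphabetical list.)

Tracing Camponotus: it sits inside (Bacillus,Camponotus).
Tracing Pan: it sits inside (Pseudotsuga,Pan).
The smallest clade enclosing both is ((Melursus,((Bacillus,Camponotus),Sinapis)),(((Pseudotsuga,Pan),(Triticum,Corvus)),(Betula,(Prionailurus,Escherichia,Lutra)))); the answer is its 12 terminal taxa in alphabetical order.

Bacillus, Betula, Camponotus, Corvus, Escherichia, Lutra, Melursus, Pan, Prionailurus, Pseudotsuga, Sinapis, Triticum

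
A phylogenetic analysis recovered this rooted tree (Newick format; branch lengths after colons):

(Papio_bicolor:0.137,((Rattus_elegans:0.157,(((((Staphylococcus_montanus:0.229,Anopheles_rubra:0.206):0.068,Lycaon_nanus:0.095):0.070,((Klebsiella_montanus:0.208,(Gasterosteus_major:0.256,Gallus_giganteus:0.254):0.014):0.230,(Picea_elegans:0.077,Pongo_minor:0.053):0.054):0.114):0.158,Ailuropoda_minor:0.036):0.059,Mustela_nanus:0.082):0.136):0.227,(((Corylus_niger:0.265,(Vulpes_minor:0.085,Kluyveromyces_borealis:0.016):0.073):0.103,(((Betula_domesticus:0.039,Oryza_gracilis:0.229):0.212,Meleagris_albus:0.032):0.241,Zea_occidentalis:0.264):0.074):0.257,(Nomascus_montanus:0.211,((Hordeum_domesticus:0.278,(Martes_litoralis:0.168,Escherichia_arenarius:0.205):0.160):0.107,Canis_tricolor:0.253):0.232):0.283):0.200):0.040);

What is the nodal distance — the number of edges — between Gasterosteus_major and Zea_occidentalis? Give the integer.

12

The MRCA of Gasterosteus_major and Zea_occidentalis is the node subtending ((Rattus_elegans,(((((Staphylococcus_montanus,Anopheles_rubra),Lycaon_nanus),((Klebsiella_montanus,(Gasterosteus_major,Gallus_giganteus)),(Picea_elegans,Pongo_minor))),Ailuropoda_minor),Mustela_nanus)),(((Corylus_niger,(Vulpes_minor,Kluyveromyces_borealis)),(((Betula_domesticus,Oryza_gracilis),Meleagris_albus),Zea_occidentalis)),(Nomascus_montanus,((Hordeum_domesticus,(Martes_litoralis,Escherichia_arenarius)),Canis_tricolor)))).
From Gasterosteus_major up to that node: 8 branches. From Zea_occidentalis up to the same node: 4 branches. Total: 8 + 4 = 12.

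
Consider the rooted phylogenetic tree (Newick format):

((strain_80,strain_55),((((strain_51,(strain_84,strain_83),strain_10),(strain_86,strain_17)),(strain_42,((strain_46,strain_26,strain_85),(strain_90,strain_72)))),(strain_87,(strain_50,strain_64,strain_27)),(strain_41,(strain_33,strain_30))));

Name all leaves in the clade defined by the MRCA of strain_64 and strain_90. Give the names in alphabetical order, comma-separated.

Tracing strain_64: it sits inside (strain_50,strain_64,strain_27).
Tracing strain_90: it sits inside (strain_90,strain_72).
The smallest clade enclosing both is ((((strain_51,(strain_84,strain_83),strain_10),(strain_86,strain_17)),(strain_42,((strain_46,strain_26,strain_85),(strain_90,strain_72)))),(strain_87,(strain_50,strain_64,strain_27)),(strain_41,(strain_33,strain_30))); the answer is its 19 terminal taxa in alphabetical order.

strain_10, strain_17, strain_26, strain_27, strain_30, strain_33, strain_41, strain_42, strain_46, strain_50, strain_51, strain_64, strain_72, strain_83, strain_84, strain_85, strain_86, strain_87, strain_90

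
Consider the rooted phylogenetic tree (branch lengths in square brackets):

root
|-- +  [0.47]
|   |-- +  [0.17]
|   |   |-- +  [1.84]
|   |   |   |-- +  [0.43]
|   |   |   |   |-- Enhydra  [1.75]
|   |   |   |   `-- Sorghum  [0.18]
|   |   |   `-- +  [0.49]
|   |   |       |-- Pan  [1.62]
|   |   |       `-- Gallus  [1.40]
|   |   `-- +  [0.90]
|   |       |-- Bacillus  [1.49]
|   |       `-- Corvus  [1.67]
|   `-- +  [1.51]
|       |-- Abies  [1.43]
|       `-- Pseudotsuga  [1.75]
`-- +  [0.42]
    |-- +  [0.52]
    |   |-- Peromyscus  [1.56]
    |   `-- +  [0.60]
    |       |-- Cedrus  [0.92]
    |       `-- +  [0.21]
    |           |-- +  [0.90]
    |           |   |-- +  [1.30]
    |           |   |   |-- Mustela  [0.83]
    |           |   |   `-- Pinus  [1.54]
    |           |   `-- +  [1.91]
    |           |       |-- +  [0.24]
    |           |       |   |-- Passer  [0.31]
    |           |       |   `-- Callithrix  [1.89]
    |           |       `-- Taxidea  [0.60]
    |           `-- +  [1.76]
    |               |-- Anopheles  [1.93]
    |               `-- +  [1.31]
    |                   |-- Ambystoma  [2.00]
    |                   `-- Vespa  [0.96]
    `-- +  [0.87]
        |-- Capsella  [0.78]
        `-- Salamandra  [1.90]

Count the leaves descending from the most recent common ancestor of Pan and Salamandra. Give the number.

The MRCA of Pan and Salamandra is the root, so the clade is the entire tree.
That clade contains 20 terminal taxa: Abies, Ambystoma, Anopheles, Bacillus, Callithrix, Capsella, Cedrus, Corvus, Enhydra, Gallus, Mustela, Pan, Passer, Peromyscus, Pinus, Pseudotsuga, Salamandra, Sorghum, Taxidea, Vespa.

20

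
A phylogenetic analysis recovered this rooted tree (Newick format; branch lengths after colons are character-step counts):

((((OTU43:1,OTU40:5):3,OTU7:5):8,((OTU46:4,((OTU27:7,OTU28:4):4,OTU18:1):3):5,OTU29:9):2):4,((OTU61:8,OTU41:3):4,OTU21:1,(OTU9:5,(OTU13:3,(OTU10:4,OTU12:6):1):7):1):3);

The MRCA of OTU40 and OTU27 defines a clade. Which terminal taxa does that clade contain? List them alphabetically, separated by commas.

Tracing OTU40: it sits inside (OTU43,OTU40).
Tracing OTU27: it sits inside (OTU27,OTU28).
The smallest clade enclosing both is (((OTU43,OTU40),OTU7),((OTU46,((OTU27,OTU28),OTU18)),OTU29)); the answer is its 8 terminal taxa in alphabetical order.

OTU18, OTU27, OTU28, OTU29, OTU40, OTU43, OTU46, OTU7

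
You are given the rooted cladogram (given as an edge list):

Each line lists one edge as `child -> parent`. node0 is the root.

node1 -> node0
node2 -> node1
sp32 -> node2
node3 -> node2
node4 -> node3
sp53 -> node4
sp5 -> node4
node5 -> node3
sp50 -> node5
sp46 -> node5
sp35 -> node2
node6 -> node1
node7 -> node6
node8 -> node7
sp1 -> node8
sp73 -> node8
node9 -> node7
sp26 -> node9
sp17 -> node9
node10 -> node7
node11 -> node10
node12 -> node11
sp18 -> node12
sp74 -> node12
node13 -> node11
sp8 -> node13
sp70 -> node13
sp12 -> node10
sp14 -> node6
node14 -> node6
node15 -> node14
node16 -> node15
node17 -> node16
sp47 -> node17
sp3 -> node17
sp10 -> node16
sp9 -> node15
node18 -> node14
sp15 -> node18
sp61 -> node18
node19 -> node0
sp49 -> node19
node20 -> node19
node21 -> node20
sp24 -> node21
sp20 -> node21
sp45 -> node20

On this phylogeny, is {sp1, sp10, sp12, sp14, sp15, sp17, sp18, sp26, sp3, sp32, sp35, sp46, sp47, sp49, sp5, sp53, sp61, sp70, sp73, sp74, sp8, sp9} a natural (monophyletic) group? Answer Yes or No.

The MRCA of the listed taxa is the root, so the smallest clade containing them is the whole tree.
That clade also contains sp20, sp24, sp45, sp50, which are not in the proposed group, so the group is not monophyletic.

No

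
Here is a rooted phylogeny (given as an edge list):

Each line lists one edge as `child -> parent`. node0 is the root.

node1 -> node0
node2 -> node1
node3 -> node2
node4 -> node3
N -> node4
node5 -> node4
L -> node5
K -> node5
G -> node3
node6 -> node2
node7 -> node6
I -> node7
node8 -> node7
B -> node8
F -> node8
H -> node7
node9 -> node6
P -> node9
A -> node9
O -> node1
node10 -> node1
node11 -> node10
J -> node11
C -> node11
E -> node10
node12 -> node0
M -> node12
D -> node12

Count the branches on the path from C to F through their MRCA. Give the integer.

The MRCA of C and F is the node subtending ((((N,(L,K)),G),((I,(B,F),H),(P,A))),O,((J,C),E)).
From C up to that node: 3 branches. From F up to the same node: 5 branches. Total: 3 + 5 = 8.

8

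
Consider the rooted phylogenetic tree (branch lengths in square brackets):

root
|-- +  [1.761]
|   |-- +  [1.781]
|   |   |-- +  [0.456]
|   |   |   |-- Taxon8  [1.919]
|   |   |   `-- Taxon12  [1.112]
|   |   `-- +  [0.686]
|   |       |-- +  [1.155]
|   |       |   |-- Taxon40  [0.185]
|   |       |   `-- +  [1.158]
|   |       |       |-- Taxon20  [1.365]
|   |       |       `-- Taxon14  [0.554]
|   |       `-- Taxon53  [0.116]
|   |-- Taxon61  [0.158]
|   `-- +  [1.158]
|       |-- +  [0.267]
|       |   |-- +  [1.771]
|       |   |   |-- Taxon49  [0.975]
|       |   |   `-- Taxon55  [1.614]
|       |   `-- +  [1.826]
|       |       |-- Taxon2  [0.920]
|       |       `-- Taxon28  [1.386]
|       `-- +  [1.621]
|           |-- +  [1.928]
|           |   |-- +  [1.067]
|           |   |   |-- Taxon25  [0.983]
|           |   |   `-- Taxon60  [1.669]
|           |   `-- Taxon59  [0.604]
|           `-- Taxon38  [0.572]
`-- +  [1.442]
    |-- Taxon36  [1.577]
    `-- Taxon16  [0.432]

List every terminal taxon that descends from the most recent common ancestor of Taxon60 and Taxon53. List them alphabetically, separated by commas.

Taxon12, Taxon14, Taxon2, Taxon20, Taxon25, Taxon28, Taxon38, Taxon40, Taxon49, Taxon53, Taxon55, Taxon59, Taxon60, Taxon61, Taxon8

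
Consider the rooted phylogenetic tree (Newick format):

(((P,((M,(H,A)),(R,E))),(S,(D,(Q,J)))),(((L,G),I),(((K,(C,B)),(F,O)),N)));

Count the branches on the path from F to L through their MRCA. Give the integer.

The MRCA of F and L is the node subtending (((L,G),I),(((K,(C,B)),(F,O)),N)).
From F up to that node: 4 branches. From L up to the same node: 3 branches. Total: 4 + 3 = 7.

7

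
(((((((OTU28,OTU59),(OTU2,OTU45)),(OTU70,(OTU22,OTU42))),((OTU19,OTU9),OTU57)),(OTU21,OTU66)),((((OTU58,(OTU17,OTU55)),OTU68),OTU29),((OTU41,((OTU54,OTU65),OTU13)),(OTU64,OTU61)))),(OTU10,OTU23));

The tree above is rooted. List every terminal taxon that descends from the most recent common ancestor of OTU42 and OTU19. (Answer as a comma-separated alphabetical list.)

OTU19, OTU2, OTU22, OTU28, OTU42, OTU45, OTU57, OTU59, OTU70, OTU9

Tracing OTU42: it sits inside (OTU22,OTU42).
Tracing OTU19: it sits inside (OTU19,OTU9).
The smallest clade enclosing both is ((((OTU28,OTU59),(OTU2,OTU45)),(OTU70,(OTU22,OTU42))),((OTU19,OTU9),OTU57)); the answer is its 10 terminal taxa in alphabetical order.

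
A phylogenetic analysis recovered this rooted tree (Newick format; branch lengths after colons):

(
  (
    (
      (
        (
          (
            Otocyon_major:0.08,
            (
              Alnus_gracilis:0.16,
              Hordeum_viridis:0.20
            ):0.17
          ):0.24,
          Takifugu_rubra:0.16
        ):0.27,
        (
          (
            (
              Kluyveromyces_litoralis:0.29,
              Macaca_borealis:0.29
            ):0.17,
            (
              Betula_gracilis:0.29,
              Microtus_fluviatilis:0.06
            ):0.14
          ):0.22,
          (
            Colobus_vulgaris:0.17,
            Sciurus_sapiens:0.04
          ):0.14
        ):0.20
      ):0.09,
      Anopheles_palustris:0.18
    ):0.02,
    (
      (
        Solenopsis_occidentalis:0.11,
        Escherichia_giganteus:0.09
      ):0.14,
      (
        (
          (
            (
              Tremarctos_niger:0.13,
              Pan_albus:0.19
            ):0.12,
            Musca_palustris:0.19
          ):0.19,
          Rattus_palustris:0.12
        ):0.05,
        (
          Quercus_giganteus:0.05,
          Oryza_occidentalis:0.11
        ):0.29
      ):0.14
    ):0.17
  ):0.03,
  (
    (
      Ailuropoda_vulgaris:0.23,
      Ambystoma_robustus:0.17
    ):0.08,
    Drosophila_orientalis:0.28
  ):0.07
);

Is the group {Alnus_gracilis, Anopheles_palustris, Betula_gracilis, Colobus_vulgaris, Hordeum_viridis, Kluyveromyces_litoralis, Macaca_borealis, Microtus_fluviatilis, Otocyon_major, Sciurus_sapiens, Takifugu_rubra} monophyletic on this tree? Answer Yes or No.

Yes

The most recent common ancestor of these taxa subtends ((((Otocyon_major,(Alnus_gracilis,Hordeum_viridis)),Takifugu_rubra),(((Kluyveromyces_litoralis,Macaca_borealis),(Betula_gracilis,Microtus_fluviatilis)),(Colobus_vulgaris,Sciurus_sapiens))),Anopheles_palustris).
That clade has exactly 11 tips — every listed taxon and nothing else — so the group is monophyletic.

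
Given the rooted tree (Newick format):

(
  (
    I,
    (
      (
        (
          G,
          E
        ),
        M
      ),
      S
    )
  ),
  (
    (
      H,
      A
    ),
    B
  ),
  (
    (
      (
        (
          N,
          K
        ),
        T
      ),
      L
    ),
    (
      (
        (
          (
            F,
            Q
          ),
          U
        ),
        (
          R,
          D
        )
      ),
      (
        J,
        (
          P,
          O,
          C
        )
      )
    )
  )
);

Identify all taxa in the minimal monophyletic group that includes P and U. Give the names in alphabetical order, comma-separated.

Tracing P: it sits inside (P,O,C).
Tracing U: it sits inside ((F,Q),U).
The smallest clade enclosing both is ((((F,Q),U),(R,D)),(J,(P,O,C))); the answer is its 9 terminal taxa in alphabetical order.

C, D, F, J, O, P, Q, R, U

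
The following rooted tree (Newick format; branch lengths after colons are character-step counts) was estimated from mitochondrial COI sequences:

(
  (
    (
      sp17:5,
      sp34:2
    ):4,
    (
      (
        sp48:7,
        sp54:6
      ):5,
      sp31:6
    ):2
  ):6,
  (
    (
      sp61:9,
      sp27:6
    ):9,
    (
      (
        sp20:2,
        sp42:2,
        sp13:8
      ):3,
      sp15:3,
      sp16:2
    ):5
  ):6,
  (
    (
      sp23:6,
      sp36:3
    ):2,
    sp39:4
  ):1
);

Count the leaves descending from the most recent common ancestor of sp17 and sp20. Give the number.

15

The MRCA of sp17 and sp20 is the root, so the clade is the entire tree.
That clade contains 15 terminal taxa: sp13, sp15, sp16, sp17, sp20, sp23, sp27, sp31, sp34, sp36, sp39, sp42, sp48, sp54, sp61.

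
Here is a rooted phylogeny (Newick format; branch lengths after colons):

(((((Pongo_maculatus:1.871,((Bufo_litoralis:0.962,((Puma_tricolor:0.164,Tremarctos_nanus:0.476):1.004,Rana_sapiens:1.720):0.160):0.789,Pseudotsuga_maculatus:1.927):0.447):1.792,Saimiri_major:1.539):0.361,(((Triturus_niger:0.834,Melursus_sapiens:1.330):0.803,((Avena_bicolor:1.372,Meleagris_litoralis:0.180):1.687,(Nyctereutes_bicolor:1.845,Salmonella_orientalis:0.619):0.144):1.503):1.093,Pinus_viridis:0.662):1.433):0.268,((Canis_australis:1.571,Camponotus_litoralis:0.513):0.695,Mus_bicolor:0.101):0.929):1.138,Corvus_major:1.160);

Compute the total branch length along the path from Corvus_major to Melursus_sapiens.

The path runs Corvus_major → … → MRCA → … → Melursus_sapiens; the MRCA is the root of the tree.
Branch lengths along that path: 1.160 + 1.138 + 0.268 + 1.433 + 1.093 + 0.803 + 1.330 = 7.225.

7.225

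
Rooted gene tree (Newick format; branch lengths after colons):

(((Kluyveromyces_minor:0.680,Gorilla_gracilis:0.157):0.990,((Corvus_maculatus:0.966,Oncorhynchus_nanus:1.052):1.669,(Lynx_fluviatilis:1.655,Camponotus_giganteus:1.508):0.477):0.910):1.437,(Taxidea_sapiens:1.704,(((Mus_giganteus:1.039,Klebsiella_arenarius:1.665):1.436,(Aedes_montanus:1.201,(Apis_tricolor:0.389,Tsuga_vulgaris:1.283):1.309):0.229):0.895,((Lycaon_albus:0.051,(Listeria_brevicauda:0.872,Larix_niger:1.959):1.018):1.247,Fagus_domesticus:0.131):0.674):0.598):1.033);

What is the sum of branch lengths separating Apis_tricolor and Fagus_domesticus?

3.627

The path runs Apis_tricolor → … → MRCA → … → Fagus_domesticus; the MRCA is the node subtending (((Mus_giganteus,Klebsiella_arenarius),(Aedes_montanus,(Apis_tricolor,Tsuga_vulgaris))),((Lycaon_albus,(Listeria_brevicauda,Larix_niger)),Fagus_domesticus)).
Branch lengths along that path: 0.389 + 1.309 + 0.229 + 0.895 + 0.674 + 0.131 = 3.627.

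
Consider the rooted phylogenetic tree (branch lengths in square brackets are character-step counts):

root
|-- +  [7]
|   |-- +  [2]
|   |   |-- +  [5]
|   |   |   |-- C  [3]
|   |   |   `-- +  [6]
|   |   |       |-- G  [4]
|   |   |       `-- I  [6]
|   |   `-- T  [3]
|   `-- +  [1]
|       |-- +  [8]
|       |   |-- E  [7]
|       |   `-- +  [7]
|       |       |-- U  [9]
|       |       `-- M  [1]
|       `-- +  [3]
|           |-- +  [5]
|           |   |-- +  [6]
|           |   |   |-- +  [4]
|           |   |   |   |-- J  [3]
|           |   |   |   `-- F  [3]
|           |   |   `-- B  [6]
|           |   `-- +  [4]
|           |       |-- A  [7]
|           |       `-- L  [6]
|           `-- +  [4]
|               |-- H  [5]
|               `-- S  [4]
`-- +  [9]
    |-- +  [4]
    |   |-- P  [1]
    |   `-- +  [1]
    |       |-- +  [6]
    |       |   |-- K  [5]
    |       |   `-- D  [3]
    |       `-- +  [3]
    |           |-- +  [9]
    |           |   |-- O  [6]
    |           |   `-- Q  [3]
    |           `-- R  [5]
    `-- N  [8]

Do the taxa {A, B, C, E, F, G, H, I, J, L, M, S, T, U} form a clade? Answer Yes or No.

The most recent common ancestor of these taxa subtends (((C,(G,I)),T),((E,(U,M)),((((J,F),B),(A,L)),(H,S)))).
That clade has exactly 14 tips — every listed taxon and nothing else — so the group is monophyletic.

Yes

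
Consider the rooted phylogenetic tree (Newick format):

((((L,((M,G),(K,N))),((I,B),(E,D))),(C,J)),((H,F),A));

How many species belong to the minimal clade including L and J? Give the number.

11

The MRCA of L and J is the node subtending (((L,((M,G),(K,N))),((I,B),(E,D))),(C,J)).
That clade contains 11 terminal taxa: B, C, D, E, G, I, J, K, L, M, N.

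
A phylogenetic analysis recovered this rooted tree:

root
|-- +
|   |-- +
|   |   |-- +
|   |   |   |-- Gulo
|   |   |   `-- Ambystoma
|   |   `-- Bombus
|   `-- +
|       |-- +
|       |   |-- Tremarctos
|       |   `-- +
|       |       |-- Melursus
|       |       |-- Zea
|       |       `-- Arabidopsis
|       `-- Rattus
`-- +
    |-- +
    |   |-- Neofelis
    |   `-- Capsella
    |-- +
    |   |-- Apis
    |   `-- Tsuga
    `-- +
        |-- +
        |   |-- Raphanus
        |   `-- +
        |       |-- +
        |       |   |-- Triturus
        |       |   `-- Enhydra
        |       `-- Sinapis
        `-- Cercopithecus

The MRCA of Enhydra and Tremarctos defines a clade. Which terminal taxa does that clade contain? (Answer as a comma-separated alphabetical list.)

Tracing Enhydra: it sits inside (Triturus,Enhydra).
Tracing Tremarctos: it sits inside (Tremarctos,(Melursus,Zea,Arabidopsis)).
The smallest clade enclosing both is the whole tree (their MRCA is the root), so the answer is all 17 tips in alphabetical order.

Ambystoma, Apis, Arabidopsis, Bombus, Capsella, Cercopithecus, Enhydra, Gulo, Melursus, Neofelis, Raphanus, Rattus, Sinapis, Tremarctos, Triturus, Tsuga, Zea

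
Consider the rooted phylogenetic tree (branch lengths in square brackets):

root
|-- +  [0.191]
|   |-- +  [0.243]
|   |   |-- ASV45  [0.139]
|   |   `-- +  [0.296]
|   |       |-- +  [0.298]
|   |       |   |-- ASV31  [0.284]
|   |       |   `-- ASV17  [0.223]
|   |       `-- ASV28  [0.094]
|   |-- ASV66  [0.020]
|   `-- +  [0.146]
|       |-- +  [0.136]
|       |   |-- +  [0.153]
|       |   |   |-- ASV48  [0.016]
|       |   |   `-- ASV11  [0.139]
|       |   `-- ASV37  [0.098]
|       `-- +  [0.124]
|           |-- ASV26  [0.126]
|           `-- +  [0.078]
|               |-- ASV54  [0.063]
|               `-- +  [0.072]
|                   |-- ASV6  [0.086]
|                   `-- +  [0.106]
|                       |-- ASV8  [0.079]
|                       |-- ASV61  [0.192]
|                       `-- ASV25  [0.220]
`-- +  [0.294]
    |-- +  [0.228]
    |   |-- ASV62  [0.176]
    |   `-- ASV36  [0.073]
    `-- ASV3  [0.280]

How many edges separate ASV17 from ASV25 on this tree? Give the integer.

10

The MRCA of ASV17 and ASV25 is the node subtending ((ASV45,((ASV31,ASV17),ASV28)),ASV66,(((ASV48,ASV11),ASV37),(ASV26,(ASV54,(ASV6,(ASV8,ASV61,ASV25)))))).
From ASV17 up to that node: 4 branches. From ASV25 up to the same node: 6 branches. Total: 4 + 6 = 10.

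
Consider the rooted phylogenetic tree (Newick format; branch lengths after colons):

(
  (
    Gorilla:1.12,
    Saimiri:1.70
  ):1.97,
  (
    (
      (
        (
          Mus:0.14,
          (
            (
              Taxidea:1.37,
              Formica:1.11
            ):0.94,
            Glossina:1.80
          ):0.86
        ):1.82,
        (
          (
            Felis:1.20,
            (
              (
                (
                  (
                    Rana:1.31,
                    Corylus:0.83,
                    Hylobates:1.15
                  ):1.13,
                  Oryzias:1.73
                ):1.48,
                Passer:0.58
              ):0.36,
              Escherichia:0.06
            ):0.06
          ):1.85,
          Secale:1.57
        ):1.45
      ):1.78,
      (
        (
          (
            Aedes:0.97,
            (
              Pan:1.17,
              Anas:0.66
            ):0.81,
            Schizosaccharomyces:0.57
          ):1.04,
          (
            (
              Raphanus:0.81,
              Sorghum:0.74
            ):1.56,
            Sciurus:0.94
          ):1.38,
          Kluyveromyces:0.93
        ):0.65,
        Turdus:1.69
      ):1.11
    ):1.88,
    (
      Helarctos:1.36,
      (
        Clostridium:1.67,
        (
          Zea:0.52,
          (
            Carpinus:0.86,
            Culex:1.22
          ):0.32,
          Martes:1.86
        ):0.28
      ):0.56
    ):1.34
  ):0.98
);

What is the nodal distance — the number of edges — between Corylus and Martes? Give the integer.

13

The MRCA of Corylus and Martes is the node subtending ((((Mus,((Taxidea,Formica),Glossina)),((Felis,((((Rana,Corylus,Hylobates),Oryzias),Passer),Escherichia)),Secale)),(((Aedes,(Pan,Anas),Schizosaccharomyces),((Raphanus,Sorghum),Sciurus),Kluyveromyces),Turdus)),(Helarctos,(Clostridium,(Zea,(Carpinus,Culex),Martes)))).
From Corylus up to that node: 9 branches. From Martes up to the same node: 4 branches. Total: 9 + 4 = 13.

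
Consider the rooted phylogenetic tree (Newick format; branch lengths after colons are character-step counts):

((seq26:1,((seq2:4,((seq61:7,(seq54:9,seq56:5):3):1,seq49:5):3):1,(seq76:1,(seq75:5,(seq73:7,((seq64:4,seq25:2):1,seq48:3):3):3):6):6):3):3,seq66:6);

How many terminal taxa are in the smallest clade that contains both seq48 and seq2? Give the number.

The MRCA of seq48 and seq2 is the node subtending ((seq2,((seq61,(seq54,seq56)),seq49)),(seq76,(seq75,(seq73,((seq64,seq25),seq48))))).
That clade contains 11 terminal taxa: seq2, seq25, seq48, seq49, seq54, seq56, seq61, seq64, seq73, seq75, seq76.

11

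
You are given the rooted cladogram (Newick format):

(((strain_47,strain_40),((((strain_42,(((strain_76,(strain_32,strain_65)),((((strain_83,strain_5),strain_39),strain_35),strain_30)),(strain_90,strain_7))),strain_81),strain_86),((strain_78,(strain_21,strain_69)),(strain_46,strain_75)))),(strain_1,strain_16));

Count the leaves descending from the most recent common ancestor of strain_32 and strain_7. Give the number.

10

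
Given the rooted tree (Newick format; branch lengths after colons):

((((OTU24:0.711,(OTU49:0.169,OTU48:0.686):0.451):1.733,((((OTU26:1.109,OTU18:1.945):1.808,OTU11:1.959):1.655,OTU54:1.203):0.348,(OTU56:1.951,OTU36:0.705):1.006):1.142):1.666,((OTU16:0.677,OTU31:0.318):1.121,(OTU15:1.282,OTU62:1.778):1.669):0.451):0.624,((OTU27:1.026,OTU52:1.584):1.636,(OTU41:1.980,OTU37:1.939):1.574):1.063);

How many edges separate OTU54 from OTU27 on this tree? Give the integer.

8

The MRCA of OTU54 and OTU27 is the root of the tree.
From OTU54 up to that node: 5 branches. From OTU27 up to the same node: 3 branches. Total: 5 + 3 = 8.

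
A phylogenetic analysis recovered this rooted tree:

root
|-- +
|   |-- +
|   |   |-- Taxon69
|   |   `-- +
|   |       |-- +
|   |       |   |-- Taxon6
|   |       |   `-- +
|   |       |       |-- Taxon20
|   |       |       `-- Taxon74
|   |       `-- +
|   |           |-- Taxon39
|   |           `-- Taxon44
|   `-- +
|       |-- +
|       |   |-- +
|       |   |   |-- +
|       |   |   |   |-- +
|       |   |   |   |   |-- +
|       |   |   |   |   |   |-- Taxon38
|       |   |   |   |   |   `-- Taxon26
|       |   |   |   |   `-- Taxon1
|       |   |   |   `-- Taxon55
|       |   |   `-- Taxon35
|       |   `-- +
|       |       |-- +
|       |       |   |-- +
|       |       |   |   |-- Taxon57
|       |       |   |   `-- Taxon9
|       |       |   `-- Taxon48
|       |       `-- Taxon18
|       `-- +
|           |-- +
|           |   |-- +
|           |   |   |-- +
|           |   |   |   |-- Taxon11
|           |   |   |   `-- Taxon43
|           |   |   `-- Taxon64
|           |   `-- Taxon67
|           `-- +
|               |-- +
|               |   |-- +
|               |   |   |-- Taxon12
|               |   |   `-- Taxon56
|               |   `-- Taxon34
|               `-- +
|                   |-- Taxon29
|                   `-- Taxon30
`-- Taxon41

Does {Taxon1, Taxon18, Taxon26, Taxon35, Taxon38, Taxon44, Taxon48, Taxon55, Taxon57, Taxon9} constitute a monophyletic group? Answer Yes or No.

No

The MRCA of the listed taxa subtends ((Taxon69,((Taxon6,(Taxon20,Taxon74)),(Taxon39,Taxon44))),((((((Taxon38,Taxon26),Taxon1),Taxon55),Taxon35),(((Taxon57,Taxon9),Taxon48),Taxon18)),((((Taxon11,Taxon43),Taxon64),Taxon67),(((Taxon12,Taxon56),Taxon34),(Taxon29,Taxon30))))).
That clade also contains Taxon11, Taxon12, Taxon20, Taxon29, Taxon30, Taxon34, Taxon39, Taxon43, Taxon56, Taxon6, Taxon64, Taxon67, Taxon69, Taxon74, which are not in the proposed group, so the group is not monophyletic.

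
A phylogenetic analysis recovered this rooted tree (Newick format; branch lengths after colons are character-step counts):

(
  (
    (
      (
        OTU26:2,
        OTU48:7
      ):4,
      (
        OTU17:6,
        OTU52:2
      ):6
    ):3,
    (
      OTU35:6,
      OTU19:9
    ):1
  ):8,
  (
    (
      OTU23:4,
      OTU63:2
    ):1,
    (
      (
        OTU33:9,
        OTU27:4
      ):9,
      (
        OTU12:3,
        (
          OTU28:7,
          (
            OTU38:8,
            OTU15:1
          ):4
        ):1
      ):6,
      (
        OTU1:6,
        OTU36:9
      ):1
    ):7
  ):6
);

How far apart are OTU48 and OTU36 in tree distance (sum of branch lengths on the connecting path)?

45

The path runs OTU48 → … → MRCA → … → OTU36; the MRCA is the root of the tree.
Branch lengths along that path: 7 + 4 + 3 + 8 + 6 + 7 + 1 + 9 = 45.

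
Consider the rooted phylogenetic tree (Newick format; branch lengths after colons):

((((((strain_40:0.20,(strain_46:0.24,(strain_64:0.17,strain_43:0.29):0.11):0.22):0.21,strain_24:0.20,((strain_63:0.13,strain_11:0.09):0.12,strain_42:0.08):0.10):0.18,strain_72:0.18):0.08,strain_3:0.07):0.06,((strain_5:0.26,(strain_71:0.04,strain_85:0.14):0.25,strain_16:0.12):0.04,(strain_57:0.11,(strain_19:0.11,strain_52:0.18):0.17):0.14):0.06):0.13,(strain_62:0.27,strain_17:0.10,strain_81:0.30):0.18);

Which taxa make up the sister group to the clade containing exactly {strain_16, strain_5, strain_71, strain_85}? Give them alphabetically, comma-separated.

strain_19, strain_52, strain_57

The clade containing exactly {strain_16, strain_5, strain_71, strain_85} attaches to the tree at the node subtending ((strain_5,(strain_71,strain_85),strain_16),(strain_57,(strain_19,strain_52))).
The other lineage descending from that same node — the sister group — is (strain_57,(strain_19,strain_52)); its 3 tips in alphabetical order are the answer.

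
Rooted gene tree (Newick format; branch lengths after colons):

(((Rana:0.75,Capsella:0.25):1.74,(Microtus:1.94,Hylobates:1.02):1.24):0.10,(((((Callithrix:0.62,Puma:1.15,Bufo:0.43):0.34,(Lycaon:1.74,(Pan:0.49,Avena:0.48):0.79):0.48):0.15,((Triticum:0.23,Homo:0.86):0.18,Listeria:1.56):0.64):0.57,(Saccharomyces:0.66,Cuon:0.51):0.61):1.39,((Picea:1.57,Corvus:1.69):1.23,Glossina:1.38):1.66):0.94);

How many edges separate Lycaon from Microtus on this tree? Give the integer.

9

The MRCA of Lycaon and Microtus is the root of the tree.
From Lycaon up to that node: 6 branches. From Microtus up to the same node: 3 branches. Total: 6 + 3 = 9.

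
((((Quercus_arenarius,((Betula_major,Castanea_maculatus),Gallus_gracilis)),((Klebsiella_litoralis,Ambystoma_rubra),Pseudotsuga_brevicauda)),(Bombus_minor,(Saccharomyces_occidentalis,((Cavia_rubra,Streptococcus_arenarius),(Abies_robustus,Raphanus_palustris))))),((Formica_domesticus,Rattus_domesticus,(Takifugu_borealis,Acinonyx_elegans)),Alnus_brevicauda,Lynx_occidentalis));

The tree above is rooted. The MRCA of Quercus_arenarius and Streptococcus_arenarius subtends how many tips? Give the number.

13

The MRCA of Quercus_arenarius and Streptococcus_arenarius is the node subtending (((Quercus_arenarius,((Betula_major,Castanea_maculatus),Gallus_gracilis)),((Klebsiella_litoralis,Ambystoma_rubra),Pseudotsuga_brevicauda)),(Bombus_minor,(Saccharomyces_occidentalis,((Cavia_rubra,Streptococcus_arenarius),(Abies_robustus,Raphanus_palustris))))).
That clade contains 13 terminal taxa: Abies_robustus, Ambystoma_rubra, Betula_major, Bombus_minor, Castanea_maculatus, Cavia_rubra, Gallus_gracilis, Klebsiella_litoralis, Pseudotsuga_brevicauda, Quercus_arenarius, Raphanus_palustris, Saccharomyces_occidentalis, Streptococcus_arenarius.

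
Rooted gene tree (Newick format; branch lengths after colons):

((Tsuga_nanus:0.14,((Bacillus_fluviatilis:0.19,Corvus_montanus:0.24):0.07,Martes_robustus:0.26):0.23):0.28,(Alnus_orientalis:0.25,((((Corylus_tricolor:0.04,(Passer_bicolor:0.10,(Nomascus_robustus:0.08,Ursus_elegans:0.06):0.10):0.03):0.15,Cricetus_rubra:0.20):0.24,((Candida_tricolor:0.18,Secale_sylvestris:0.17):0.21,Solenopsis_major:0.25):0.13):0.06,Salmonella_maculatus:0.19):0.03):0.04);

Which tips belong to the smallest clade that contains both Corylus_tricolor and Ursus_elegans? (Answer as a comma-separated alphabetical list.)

Corylus_tricolor, Nomascus_robustus, Passer_bicolor, Ursus_elegans

Tracing Corylus_tricolor: it sits inside (Corylus_tricolor,(Passer_bicolor,(Nomascus_robustus,Ursus_elegans))).
Tracing Ursus_elegans: it sits inside (Nomascus_robustus,Ursus_elegans).
The smallest clade enclosing both is (Corylus_tricolor,(Passer_bicolor,(Nomascus_robustus,Ursus_elegans))); the answer is its 4 terminal taxa in alphabetical order.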